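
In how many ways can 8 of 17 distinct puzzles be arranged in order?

P(17,8) = 17!/(17-8)! = 17!/9!.

Final answer: P(17,8) = 980179200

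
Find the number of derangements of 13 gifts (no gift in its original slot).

D(n) = (n-1)(D(n-1) + D(n-2)), D(0)=1, D(1)=0.
D(2) = 1 x (0 + 1) = 1
D(3) = 2 x (1 + 0) = 2
D(4) = 3 x (2 + 1) = 9
D(5) = 4 x (9 + 2) = 44
D(6) = 5 x (44 + 9) = 265
D(7) = 6 x (265 + 44) = 1854
D(8) = 7 x (1854 + 265) = 14833
D(9) = 8 x (14833 + 1854) = 133496
D(10) = 9 x (133496 + 14833) = 1334961
D(11) = 10 x (1334961 + 133496) = 14684570
D(12) = 11 x (14684570 + 1334961) = 176214841
D(13) = 12 x (D(12) + D(11)) = 12 x (176214841 + 14684570)

Final answer: D(13) = 2290792932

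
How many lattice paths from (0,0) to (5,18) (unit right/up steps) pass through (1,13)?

Paths (0,0)->(1,13): C(14,13) = 14.
Paths (1,13)->(5,18): C(9,5) = 126.
By multiplication principle: 14 x 126.

Final answer: 1764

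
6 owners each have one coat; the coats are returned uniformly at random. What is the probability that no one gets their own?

Use the recurrence D(n) = (n-1)(D(n-1) + D(n-2)) with D(0)=1, D(1)=0.
Building up: D(2)=1, D(3)=2, D(4)=9, D(5)=44, D(6)=265.
Total arrangements: 6! = 720.
Probability = D(6)/6! = 53/144.

Final answer: D(6)/6! = 265/720 = 0.368056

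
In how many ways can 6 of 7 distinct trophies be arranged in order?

P(7,6) = 7!/(7-6)! = 7!/1!.

Final answer: P(7,6) = 5040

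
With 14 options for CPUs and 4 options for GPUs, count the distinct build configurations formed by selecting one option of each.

By the multiplication principle: 14 x 4.

Final answer: 56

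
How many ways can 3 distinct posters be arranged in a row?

The number of ways to arrange 3 distinct objects is 3!.

Final answer: 3! = 6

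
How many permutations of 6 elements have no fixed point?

Derangements satisfy D(n) = (n-1)(D(n-1) + D(n-2)), starting from D(0)=1, D(1)=0.
Building up: D(2)=1, D(3)=2, D(4)=9, D(5)=44.
D(6) = 5 x (D(5) + D(4)) = 5 x (44 + 9).

Final answer: D(6) = 265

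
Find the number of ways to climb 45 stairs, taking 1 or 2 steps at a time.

Let f(n) be the number of climbs. Removing the last move (1 or 2 steps) gives f(n) = f(n-1) + f(n-2); base cases f(1)=1, f(2)=2.
Building up term by term: f(1)=1, f(2)=2, f(3)=3, f(4)=5, f(5)=8, f(6)=13, f(7)=21, f(8)=34, f(9)=55, f(10)=89, f(11)=144, f(12)=233, f(13)=377, f(14)=610, f(15)=987, f(16)=1597, f(17)=2584, f(18)=4181, f(19)=6765, f(20)=10946, f(21)=17711, f(22)=28657, f(23)=46368, f(24)=75025, f(25)=121393, f(26)=196418, f(27)=317811, f(28)=514229, f(29)=832040, f(30)=1346269, f(31)=2178309, f(32)=3524578, f(33)=5702887, f(34)=9227465, f(35)=14930352, f(36)=24157817, f(37)=39088169, f(38)=63245986, f(39)=102334155, f(40)=165580141, f(41)=267914296, f(42)=433494437, f(43)=701408733, f(44)=1134903170, f(45)=1836311903.

Final answer: 1836311903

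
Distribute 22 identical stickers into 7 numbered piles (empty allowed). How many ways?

Stars and bars: C(n+k-1, k-1) = C(28,6).

Final answer: C(28,6) = 376740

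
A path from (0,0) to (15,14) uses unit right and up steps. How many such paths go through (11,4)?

Paths (0,0)->(11,4): C(15,4) = 1365.
Paths (11,4)->(15,14): C(14,10) = 1001.
By multiplication principle: 1365 x 1001.

Final answer: 1366365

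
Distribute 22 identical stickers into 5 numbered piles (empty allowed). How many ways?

Stars and bars: C(n+k-1, k-1) = C(26,4).

Final answer: C(26,4) = 14950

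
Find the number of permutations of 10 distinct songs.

The number of ways to arrange 10 distinct objects is 10!.

Final answer: 10! = 3628800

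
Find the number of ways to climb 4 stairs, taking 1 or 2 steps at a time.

Condition on the final move: it is a 1-step (f(n-1) ways to get there) or a 2-step (f(n-2) ways), so f(n) = f(n-1) + f(n-2), with f(1)=1, f(2)=2.
Iterating the recurrence: f(1)=1, f(2)=2, f(3)=3, f(4)=5.

Final answer: 5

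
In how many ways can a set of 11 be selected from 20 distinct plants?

C(20,11) = 20!/(11! x 9!).

Final answer: \binom{20}{11} = 167960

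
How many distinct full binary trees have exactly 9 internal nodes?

This is counted by the nth Catalan number C_n. Here n = 9.
C_n = C(2n,n)/(n+1), so C_{9} = C(18,9)/10 = 48620/10.

Final answer: C_{9} = 4862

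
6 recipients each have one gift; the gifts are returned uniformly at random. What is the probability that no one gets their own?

D(n) = (n-1)(D(n-1) + D(n-2)), D(0)=1, D(1)=0.
Building up: D(2)=1, D(3)=2, D(4)=9, D(5)=44, D(6)=265.
Total arrangements: 6! = 720.
Probability = D(6)/6! = 53/144.

Final answer: D(6)/6! = 265/720 = 0.368056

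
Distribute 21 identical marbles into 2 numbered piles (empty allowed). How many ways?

Stars and bars: C(n+k-1, k-1) = C(22,1).

Final answer: C(22,1) = 22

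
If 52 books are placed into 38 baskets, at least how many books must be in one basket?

By the pigeonhole principle: ceiling(52/38).

Final answer: 2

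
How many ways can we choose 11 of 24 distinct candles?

C(24,11) = 24!/(11! x 13!).

Final answer: \binom{24}{11} = 2496144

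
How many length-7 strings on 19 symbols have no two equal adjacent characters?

Let g(n) count such strings. g(1) = 19, and each valid string of length n-1 extends in 18 ways (any symbol but the last), so g(n) = 18 g(n-1).
Total: g(7) = 19 x 18^6.

Final answer: 19 x 18^{6} = 646232256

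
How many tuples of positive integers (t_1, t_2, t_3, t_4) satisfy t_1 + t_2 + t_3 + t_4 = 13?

Substitute t'_i = t_i - 1 (so t'_i >= 0). Then sum t'_i = 13 - 4 = 9.
Stars and bars: C(9+4-1, 4-1) = C(12,3).

Final answer: C(12,3) = 220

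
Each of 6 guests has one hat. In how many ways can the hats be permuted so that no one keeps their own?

Derangements satisfy D(n) = (n-1)(D(n-1) + D(n-2)), starting from D(0)=1, D(1)=0.
D(2) = 1 x (0 + 1) = 1
D(3) = 2 x (1 + 0) = 2
D(4) = 3 x (2 + 1) = 9
D(5) = 4 x (9 + 2) = 44
D(6) = 5 x (D(5) + D(4)) = 5 x (44 + 9)

Final answer: D(6) = 265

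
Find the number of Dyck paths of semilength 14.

Total monotonic paths to (14,14): C(28,14) = 40116600.
By the reflection principle, paths that go above the diagonal number C(28,15) = 37442160.
Valid Dyck paths: 40116600 - 37442160.
(These counts are the Catalan numbers.)

Final answer: C_{14} = 2674440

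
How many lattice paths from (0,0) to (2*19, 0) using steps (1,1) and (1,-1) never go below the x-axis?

Total monotonic paths to (19,19): C(38,19) = 35345263800.
Paths that cross above y=x (reflection bijection): C(38,20) = 33578000610.
Valid Dyck paths: 35345263800 - 33578000610.
(These counts are the Catalan numbers.)

Final answer: C_{19} = 1767263190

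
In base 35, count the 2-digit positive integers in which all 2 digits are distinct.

The leading digit has 34 choices (anything but zero); the next has 34 (anything but the first), then 33, and so on, one fewer each time.
Total: 34 x 34.

Final answer: 1156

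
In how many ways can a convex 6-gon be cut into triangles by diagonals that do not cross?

The structures are counted by the Catalan number C_n. Here n = 6 - 2 = 4.
C_n = C(2n,n)/(n+1), so C_{4} = C(8,4)/5 = 70/5.

Final answer: C_{4} = 14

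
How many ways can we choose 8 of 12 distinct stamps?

C(12,8) = 12!/(8! x 4!).

Final answer: \binom{12}{8} = 495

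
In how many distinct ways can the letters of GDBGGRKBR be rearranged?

Letters (B:2, D:1, G:3, K:1, R:2). Total letters: 9.
Permutations = 9!/(3! x 2! x 2!).

Final answer: 15120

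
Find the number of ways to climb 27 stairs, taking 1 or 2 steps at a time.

Condition on the final move: it is a 1-step (f(n-1) ways to get there) or a 2-step (f(n-2) ways), so f(n) = f(n-1) + f(n-2), with f(1)=1, f(2)=2.
Iterating the recurrence: f(1)=1, f(2)=2, f(3)=3, f(4)=5, f(5)=8, f(6)=13, f(7)=21, f(8)=34, f(9)=55, f(10)=89, f(11)=144, f(12)=233, f(13)=377, f(14)=610, f(15)=987, f(16)=1597, f(17)=2584, f(18)=4181, f(19)=6765, f(20)=10946, f(21)=17711, f(22)=28657, f(23)=46368, f(24)=75025, f(25)=121393, f(26)=196418, f(27)=317811.

Final answer: 317811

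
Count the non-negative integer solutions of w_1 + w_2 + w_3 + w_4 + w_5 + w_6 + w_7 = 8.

Stars and bars with 8 stars and 6 bars:
C(8+7-1, 7-1) = C(14,6).

Final answer: C(14,6) = 3003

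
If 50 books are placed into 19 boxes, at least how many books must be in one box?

By the pigeonhole principle: ceiling(50/19).

Final answer: 3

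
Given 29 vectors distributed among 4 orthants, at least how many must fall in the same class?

By pigeonhole with 29 objects and 4 categories: ceiling(29/4).

Final answer: 8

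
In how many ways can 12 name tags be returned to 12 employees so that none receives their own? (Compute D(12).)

D(n) = (n-1)(D(n-1) + D(n-2)), D(0)=1, D(1)=0.
D(2) = 1 x (0 + 1) = 1
D(3) = 2 x (1 + 0) = 2
D(4) = 3 x (2 + 1) = 9
D(5) = 4 x (9 + 2) = 44
D(6) = 5 x (44 + 9) = 265
D(7) = 6 x (265 + 44) = 1854
D(8) = 7 x (1854 + 265) = 14833
D(9) = 8 x (14833 + 1854) = 133496
D(10) = 9 x (133496 + 14833) = 1334961
D(11) = 10 x (1334961 + 133496) = 14684570
D(12) = 11 x (D(11) + D(10)) = 11 x (14684570 + 1334961)

Final answer: D(12) = 176214841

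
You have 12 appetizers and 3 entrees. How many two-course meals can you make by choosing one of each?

By the multiplication principle: 12 x 3.

Final answer: 36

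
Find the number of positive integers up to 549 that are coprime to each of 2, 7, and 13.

|div by 2|=274, |div by 7|=78, |div by 13|=42.
|div by 2&7|=39, |div by 2&13|=21, |div by 7&13|=6, |div by all|=3.
By inclusion-exclusion, divisible by at least one: 274+78+42-39-21-6+3 = 331.
Not divisible by any: 549 - 331.

Final answer: 218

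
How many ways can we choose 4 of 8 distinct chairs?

C(8,4) = 8!/(4! x 4!).

Final answer: \binom{8}{4} = 70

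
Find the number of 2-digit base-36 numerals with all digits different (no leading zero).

First digit: 35 (nonzero). Second: 35 (not first). Third: 34, etc.
Total: 35 x 35.

Final answer: 1225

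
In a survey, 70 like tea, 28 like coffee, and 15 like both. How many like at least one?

|A union B| = |A| + |B| - |A intersect B| = 70 + 28 - 15.

Final answer: 83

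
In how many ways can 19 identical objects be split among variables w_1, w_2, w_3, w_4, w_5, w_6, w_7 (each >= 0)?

Stars and bars with 19 stars and 6 bars:
C(19+7-1, 7-1) = C(25,6).

Final answer: C(25,6) = 177100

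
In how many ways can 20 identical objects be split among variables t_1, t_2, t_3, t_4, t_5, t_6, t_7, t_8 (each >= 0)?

Stars and bars with 20 stars and 7 bars:
C(20+8-1, 8-1) = C(27,7).

Final answer: C(27,7) = 888030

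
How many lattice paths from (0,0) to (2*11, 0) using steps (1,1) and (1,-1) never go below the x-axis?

Total monotonic paths to (11,11): C(22,11) = 705432.
A path is bad iff it touches y = x + 1; reflecting its initial segment maps bad paths bijectively onto all paths to (10,12), of which there are C(22,12) = 646646.
Valid Dyck paths: 705432 - 646646.
(This is the Catalan number C_{11}.)

Final answer: C_{11} = 58786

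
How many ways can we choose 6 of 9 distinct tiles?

C(9,6) = 9!/(6! x 3!).

Final answer: \binom{9}{6} = 84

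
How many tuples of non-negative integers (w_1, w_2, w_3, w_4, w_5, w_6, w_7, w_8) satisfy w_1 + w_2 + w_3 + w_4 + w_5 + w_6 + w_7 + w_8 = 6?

Stars and bars with 6 stars and 7 bars:
C(6+8-1, 8-1) = C(13,7).

Final answer: C(13,7) = 1716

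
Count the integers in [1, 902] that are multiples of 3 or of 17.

Multiples of 3: 300. Multiples of 17: 53. Of both (lcm=51): 17.
By inclusion-exclusion: 300 + 53 - 17.

Final answer: 336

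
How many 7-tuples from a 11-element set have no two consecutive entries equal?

First character: 11 choices. Each subsequent: 10 choices (must differ from the previous one).
Total: 11 x 10^6.

Final answer: 11 x 10^{6} = 11000000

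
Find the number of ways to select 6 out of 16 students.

C(16,6) = 16!/(6! x (16-6)!).

Final answer: C(16,6) = 8008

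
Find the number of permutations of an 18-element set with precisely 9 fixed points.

Choose which 9 elements are fixed: C(18,9) = 48620.
Derange the remaining 9 using D(j) = (j-1)(D(j-1) + D(j-2)), D(0)=1, D(1)=0: D(2)=1, D(3)=2, D(4)=9, D(5)=44, D(6)=265, D(7)=1854, D(8)=14833, D(9)=133496.
Total: 48620 x 133496.

Final answer: C(18,9) D(9) = 6490575520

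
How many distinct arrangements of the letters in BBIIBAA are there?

Letters (A:2, B:3, I:2). Total letters: 7.
Permutations = 7!/(3! x 2! x 2!).

Final answer: 210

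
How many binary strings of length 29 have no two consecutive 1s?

A valid string ends in 0 (append to any length-(n-1) valid string) or in 01 (append to any length-(n-2) valid string), so a(n) = a(n-1) + a(n-2) with a(1)=2, a(2)=3.
Computing successive values: a(1)=2, a(2)=3, a(3)=5, a(4)=8, a(5)=13, a(6)=21, a(7)=34, a(8)=55, a(9)=89, a(10)=144, a(11)=233, a(12)=377, a(13)=610, a(14)=987, a(15)=1597, a(16)=2584, a(17)=4181, a(18)=6765, a(19)=10946, a(20)=17711, a(21)=28657, a(22)=46368, a(23)=75025, a(24)=121393, a(25)=196418, a(26)=317811, a(27)=514229, a(28)=832040, a(29)=1346269.

Final answer: 1346269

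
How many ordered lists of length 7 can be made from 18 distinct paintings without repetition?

P(18,7) = 18!/(18-7)! = 18!/11!.

Final answer: P(18,7) = 160392960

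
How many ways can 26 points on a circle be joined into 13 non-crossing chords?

This is counted by the nth Catalan number C_n. Here n = 26/2 = 13.
C_n = (2n)!/(n!(n+1)!), so C_{13} = 26!/(13! x 14!) = C(26,13)/14 = 10400600/14.

Final answer: C_{13} = 742900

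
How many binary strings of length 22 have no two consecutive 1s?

A valid string ends in 0 (append to any length-(n-1) valid string) or in 01 (append to any length-(n-2) valid string), so a(n) = a(n-1) + a(n-2) with a(1)=2, a(2)=3.
Computing successive values: a(1)=2, a(2)=3, a(3)=5, a(4)=8, a(5)=13, a(6)=21, a(7)=34, a(8)=55, a(9)=89, a(10)=144, a(11)=233, a(12)=377, a(13)=610, a(14)=987, a(15)=1597, a(16)=2584, a(17)=4181, a(18)=6765, a(19)=10946, a(20)=17711, a(21)=28657, a(22)=46368.

Final answer: 46368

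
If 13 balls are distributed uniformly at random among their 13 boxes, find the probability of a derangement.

D(n) = (n-1)(D(n-1) + D(n-2)), D(0)=1, D(1)=0.
Building up: D(2)=1, D(3)=2, D(4)=9, D(5)=44, D(6)=265, D(7)=1854, D(8)=14833, D(9)=133496, D(10)=1334961, D(11)=14684570, D(12)=176214841, D(13)=2290792932.
Total arrangements: 13! = 6227020800.
Probability = D(13)/13! = 63633137/172972800.

Final answer: D(13)/13! = 2290792932/6227020800 = 0.367879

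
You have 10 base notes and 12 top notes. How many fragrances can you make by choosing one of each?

By the multiplication principle: 10 x 12.

Final answer: 120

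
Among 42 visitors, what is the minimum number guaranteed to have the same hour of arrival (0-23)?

There are 24 possible values for hour of arrival (0-23). With 42 visitors and 24 categories, by pigeonhole: ceiling(42/24).

Final answer: 2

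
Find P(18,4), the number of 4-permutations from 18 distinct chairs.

P(18,4) = 18!/(18-4)! = 18!/14!.

Final answer: P(18,4) = 73440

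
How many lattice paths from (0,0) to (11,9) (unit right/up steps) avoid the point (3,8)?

Total paths to (11,9): C(20,9) = 167960.
Paths through (3,8): C(11,8) x C(9,1) = 1485.
Avoiding (3,8): 167960 - 1485.

Final answer: 166475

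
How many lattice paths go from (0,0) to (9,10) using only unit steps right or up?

Each path has 9 right steps and 10 up steps in some order (19 steps total).
Choose which 10 of the 19 steps are up: C(19,10).

Final answer: C(19,10) = 92378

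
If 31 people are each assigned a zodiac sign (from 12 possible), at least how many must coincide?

There are 12 possible values for zodiac sign. With 31 people and 12 categories, by pigeonhole: ceiling(31/12).

Final answer: 3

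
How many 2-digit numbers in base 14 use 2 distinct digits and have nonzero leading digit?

First digit: 13 (nonzero). Second: 13 (not first). Third: 12, etc.
Total: 13 x 13.

Final answer: 169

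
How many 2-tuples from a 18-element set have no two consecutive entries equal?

First character: 18 choices. Each subsequent: 17 choices (must differ from the previous one).
Total: 18 x 17^1.

Final answer: 18 x 17^{1} = 306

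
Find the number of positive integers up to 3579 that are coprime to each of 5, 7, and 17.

|div by 5|=715, |div by 7|=511, |div by 17|=210.
|div by 5&7|=102, |div by 5&17|=42, |div by 7&17|=30, |div by all|=6.
By inclusion-exclusion, divisible by at least one: 715+511+210-102-42-30+6 = 1268.
Not divisible by any: 3579 - 1268.

Final answer: 2311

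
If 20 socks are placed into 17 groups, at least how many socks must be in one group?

By the pigeonhole principle: ceiling(20/17).

Final answer: 2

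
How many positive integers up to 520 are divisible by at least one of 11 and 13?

Multiples of 11: 47. Multiples of 13: 40. Of both (lcm=143): 3.
By inclusion-exclusion: 47 + 40 - 3.

Final answer: 84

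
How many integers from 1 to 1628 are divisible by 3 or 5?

Multiples of 3: 542. Multiples of 5: 325. Of both (lcm=15): 108.
By inclusion-exclusion: 542 + 325 - 108.

Final answer: 759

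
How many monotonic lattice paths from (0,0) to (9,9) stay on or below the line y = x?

Total monotonic paths to (9,9): C(18,9) = 48620.
A path is bad iff it touches y = x + 1; reflecting its initial segment maps bad paths bijectively onto all paths to (8,10), of which there are C(18,10) = 43758.
Valid Dyck paths: 48620 - 43758.
(Equivalently, C_{9} = C(18,9)/10 = 48620/10.)

Final answer: C_{9} = 4862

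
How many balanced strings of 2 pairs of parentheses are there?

The structures are counted by the Catalan number C_n. Here n = 2 (pairs).
Using C_0 = 1 and C_(k+1) = C_k x 2(2k+1)/(k+2), build up term by term: C_1=1, C_2=2.

Final answer: C_{2} = 2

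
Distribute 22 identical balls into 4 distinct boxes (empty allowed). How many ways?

Stars and bars: C(n+k-1, k-1) = C(25,3).

Final answer: C(25,3) = 2300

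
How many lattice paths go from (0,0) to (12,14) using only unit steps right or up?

Each path has 12 right steps and 14 up steps in some order (26 steps total).
Choose which 14 of the 26 steps are up: C(26,14).

Final answer: C(26,14) = 9657700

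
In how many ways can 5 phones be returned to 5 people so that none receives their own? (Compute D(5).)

Use the recurrence D(n) = (n-1)(D(n-1) + D(n-2)) with D(0)=1, D(1)=0.
D(2) = 1 x (0 + 1) = 1
D(3) = 2 x (1 + 0) = 2
D(4) = 3 x (2 + 1) = 9
D(5) = 4 x (D(4) + D(3)) = 4 x (9 + 2)

Final answer: D(5) = 44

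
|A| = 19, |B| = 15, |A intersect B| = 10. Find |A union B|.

|A union B| = |A| + |B| - |A intersect B| = 19 + 15 - 10.

Final answer: 24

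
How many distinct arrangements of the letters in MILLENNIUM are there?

Letters (E:1, I:2, L:2, M:2, N:2, U:1). Total letters: 10.
Permutations = 10!/(2! x 2! x 2! x 2!).

Final answer: 226800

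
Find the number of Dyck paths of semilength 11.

Total monotonic paths to (11,11): C(22,11) = 705432.
Reflecting each bad path at its first crossing gives a bijection with paths to (10,12): C(22,12) = 646646.
Valid Dyck paths: 705432 - 646646.
(Check: C(22,11) - C(22,12) = C(22,11)/12, the Catalan number C_{11}.)

Final answer: C_{11} = 58786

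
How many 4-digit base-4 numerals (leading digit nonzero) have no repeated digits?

First digit: 3 (nonzero). Second: 3 (not first). Third: 2, etc.
Total: 3 x 3 x 2 x 1.

Final answer: 18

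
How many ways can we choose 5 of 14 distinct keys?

C(14,5) = 14!/(5! x 9!).

Final answer: \binom{14}{5} = 2002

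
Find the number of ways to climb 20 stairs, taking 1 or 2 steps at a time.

Let f(n) be the number of climbs. Removing the last move (1 or 2 steps) gives f(n) = f(n-1) + f(n-2); base cases f(1)=1, f(2)=2.
Computing successive values: f(1)=1, f(2)=2, f(3)=3, f(4)=5, f(5)=8, f(6)=13, f(7)=21, f(8)=34, f(9)=55, f(10)=89, f(11)=144, f(12)=233, f(13)=377, f(14)=610, f(15)=987, f(16)=1597, f(17)=2584, f(18)=4181, f(19)=6765, f(20)=10946.

Final answer: 10946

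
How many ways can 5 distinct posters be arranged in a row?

The number of ways to arrange 5 distinct objects is 5!.

Final answer: 5! = 120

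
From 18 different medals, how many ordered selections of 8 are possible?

P(18,8) = 18!/(18-8)! = 18!/10!.

Final answer: P(18,8) = 1764322560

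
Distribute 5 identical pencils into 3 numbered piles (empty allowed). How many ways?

Stars and bars: C(n+k-1, k-1) = C(7,2).

Final answer: C(7,2) = 21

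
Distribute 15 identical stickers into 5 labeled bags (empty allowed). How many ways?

Stars and bars: C(n+k-1, k-1) = C(19,4).

Final answer: C(19,4) = 3876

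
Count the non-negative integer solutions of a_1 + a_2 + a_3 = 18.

Stars and bars with 18 stars and 2 bars:
C(18+3-1, 3-1) = C(20,2).

Final answer: C(20,2) = 190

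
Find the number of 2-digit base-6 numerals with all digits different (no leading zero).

The leading digit has 5 choices (anything but zero); the next has 5 (anything but the first), then 4, and so on, one fewer each time.
Total: 5 x 5.

Final answer: 25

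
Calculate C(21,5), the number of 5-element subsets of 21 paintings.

C(21,5) = 21!/(5! x (21-5)!).

Final answer: C(21,5) = 20349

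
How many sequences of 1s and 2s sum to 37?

Condition on the final move: it is a 1-step (f(n-1) ways to get there) or a 2-step (f(n-2) ways), so f(n) = f(n-1) + f(n-2), with f(1)=1, f(2)=2.
Iterating the recurrence: f(1)=1, f(2)=2, f(3)=3, f(4)=5, f(5)=8, f(6)=13, f(7)=21, f(8)=34, f(9)=55, f(10)=89, f(11)=144, f(12)=233, f(13)=377, f(14)=610, f(15)=987, f(16)=1597, f(17)=2584, f(18)=4181, f(19)=6765, f(20)=10946, f(21)=17711, f(22)=28657, f(23)=46368, f(24)=75025, f(25)=121393, f(26)=196418, f(27)=317811, f(28)=514229, f(29)=832040, f(30)=1346269, f(31)=2178309, f(32)=3524578, f(33)=5702887, f(34)=9227465, f(35)=14930352, f(36)=24157817, f(37)=39088169.

Final answer: 39088169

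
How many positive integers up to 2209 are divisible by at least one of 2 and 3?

Multiples of 2: 1104. Multiples of 3: 736. Of both (lcm=6): 368.
By inclusion-exclusion: 1104 + 736 - 368.

Final answer: 1472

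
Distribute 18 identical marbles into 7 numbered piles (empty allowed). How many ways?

Stars and bars: C(n+k-1, k-1) = C(24,6).

Final answer: C(24,6) = 134596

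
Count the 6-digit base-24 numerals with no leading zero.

Leading digit: 23 options (nonzero). Other 5 digit(s): 24 options each.
Total: 23 x 24^5.

Final answer: 183140352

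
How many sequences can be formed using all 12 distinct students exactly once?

The number of ways to arrange 12 distinct objects is 12!.

Final answer: 12! = 479001600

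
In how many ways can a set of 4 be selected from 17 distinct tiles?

C(17,4) = 17!/(4! x (17-4)!).

Final answer: C(17,4) = 2380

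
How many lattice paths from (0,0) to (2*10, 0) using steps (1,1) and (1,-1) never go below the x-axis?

Total monotonic paths to (10,10): C(20,10) = 184756.
Reflecting each bad path at its first crossing gives a bijection with paths to (9,11): C(20,11) = 167960.
Valid Dyck paths: 184756 - 167960.
(This is the Catalan number C_{10}.)

Final answer: C_{10} = 16796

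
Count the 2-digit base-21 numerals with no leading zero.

These are the integers in [21^1, 21^2), so the count is 21^2 - 21^1 = 20 x 21^1.

Final answer: 420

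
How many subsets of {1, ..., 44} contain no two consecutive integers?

Let a(n) count such subsets of {1, ..., n}. Either n is excluded (a(n-1) ways) or n is included, forcing n-1 out (a(n-2) ways), so a(n) = a(n-1) + a(n-2) with a(1)=2, a(2)=3.
Iterating the recurrence: a(1)=2, a(2)=3, a(3)=5, a(4)=8, a(5)=13, a(6)=21, a(7)=34, a(8)=55, a(9)=89, a(10)=144, a(11)=233, a(12)=377, a(13)=610, a(14)=987, a(15)=1597, a(16)=2584, a(17)=4181, a(18)=6765, a(19)=10946, a(20)=17711, a(21)=28657, a(22)=46368, a(23)=75025, a(24)=121393, a(25)=196418, a(26)=317811, a(27)=514229, a(28)=832040, a(29)=1346269, a(30)=2178309, a(31)=3524578, a(32)=5702887, a(33)=9227465, a(34)=14930352, a(35)=24157817, a(36)=39088169, a(37)=63245986, a(38)=102334155, a(39)=165580141, a(40)=267914296, a(41)=433494437, a(42)=701408733, a(43)=1134903170, a(44)=1836311903.

Final answer: 1836311903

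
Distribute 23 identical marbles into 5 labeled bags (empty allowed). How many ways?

Stars and bars: C(n+k-1, k-1) = C(27,4).

Final answer: C(27,4) = 17550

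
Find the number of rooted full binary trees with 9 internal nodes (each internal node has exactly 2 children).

This is counted by the nth Catalan number C_n. Here n = 9.
Using C_0 = 1 and C_(k+1) = C_k x 2(2k+1)/(k+2), build up term by term: C_1=1, C_2=2, C_3=5, C_4=14, C_5=42, C_6=132, C_7=429, C_8=1430, C_9=4862.

Final answer: C_{9} = 4862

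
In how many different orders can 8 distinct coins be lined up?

The number of ways to arrange 8 distinct objects is 8!.

Final answer: 8! = 40320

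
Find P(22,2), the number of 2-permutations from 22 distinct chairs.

P(22,2) = 22!/(22-2)! = 22!/20!.

Final answer: P(22,2) = 462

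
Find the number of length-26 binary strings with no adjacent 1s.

Let a(n) count valid strings. If the last bit is 0 the prefix is any valid string of length n-1; if it is 1 the string must end in 01 with a valid prefix of length n-2. So a(n) = a(n-1) + a(n-2), a(1)=2, a(2)=3.
Computing successive values: a(1)=2, a(2)=3, a(3)=5, a(4)=8, a(5)=13, a(6)=21, a(7)=34, a(8)=55, a(9)=89, a(10)=144, a(11)=233, a(12)=377, a(13)=610, a(14)=987, a(15)=1597, a(16)=2584, a(17)=4181, a(18)=6765, a(19)=10946, a(20)=17711, a(21)=28657, a(22)=46368, a(23)=75025, a(24)=121393, a(25)=196418, a(26)=317811.

Final answer: 317811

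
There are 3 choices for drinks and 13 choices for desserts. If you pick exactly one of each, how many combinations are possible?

By the multiplication principle: 3 x 13.

Final answer: 39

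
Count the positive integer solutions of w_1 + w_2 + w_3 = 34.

Substitute w'_i = w_i - 1 (so w'_i >= 0). Then sum w'_i = 34 - 3 = 31.
Stars and bars: C(31+3-1, 3-1) = C(33,2).

Final answer: C(33,2) = 528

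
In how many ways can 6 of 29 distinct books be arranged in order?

P(29,6) = 29!/(29-6)! = 29!/23!.

Final answer: P(29,6) = 342014400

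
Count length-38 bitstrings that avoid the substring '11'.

A valid string ends in 0 (append to any length-(n-1) valid string) or in 01 (append to any length-(n-2) valid string), so a(n) = a(n-1) + a(n-2) with a(1)=2, a(2)=3.
Computing successive values: a(1)=2, a(2)=3, a(3)=5, a(4)=8, a(5)=13, a(6)=21, a(7)=34, a(8)=55, a(9)=89, a(10)=144, a(11)=233, a(12)=377, a(13)=610, a(14)=987, a(15)=1597, a(16)=2584, a(17)=4181, a(18)=6765, a(19)=10946, a(20)=17711, a(21)=28657, a(22)=46368, a(23)=75025, a(24)=121393, a(25)=196418, a(26)=317811, a(27)=514229, a(28)=832040, a(29)=1346269, a(30)=2178309, a(31)=3524578, a(32)=5702887, a(33)=9227465, a(34)=14930352, a(35)=24157817, a(36)=39088169, a(37)=63245986, a(38)=102334155.

Final answer: 102334155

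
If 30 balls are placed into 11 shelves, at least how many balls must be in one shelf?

By the pigeonhole principle: ceiling(30/11).

Final answer: 3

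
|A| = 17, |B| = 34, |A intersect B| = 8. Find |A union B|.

|A union B| = |A| + |B| - |A intersect B| = 17 + 34 - 8.

Final answer: 43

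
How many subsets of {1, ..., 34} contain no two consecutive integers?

Let a(n) count such subsets of {1, ..., n}. Either n is excluded (a(n-1) ways) or n is included, forcing n-1 out (a(n-2) ways), so a(n) = a(n-1) + a(n-2) with a(1)=2, a(2)=3.
Computing successive values: a(1)=2, a(2)=3, a(3)=5, a(4)=8, a(5)=13, a(6)=21, a(7)=34, a(8)=55, a(9)=89, a(10)=144, a(11)=233, a(12)=377, a(13)=610, a(14)=987, a(15)=1597, a(16)=2584, a(17)=4181, a(18)=6765, a(19)=10946, a(20)=17711, a(21)=28657, a(22)=46368, a(23)=75025, a(24)=121393, a(25)=196418, a(26)=317811, a(27)=514229, a(28)=832040, a(29)=1346269, a(30)=2178309, a(31)=3524578, a(32)=5702887, a(33)=9227465, a(34)=14930352.

Final answer: 14930352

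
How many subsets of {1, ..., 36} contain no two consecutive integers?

Condition on whether n belongs to the subset: if not, any valid subset of {1, ..., n-1} works (a(n-1)); if so, n-1 is excluded and the rest is a valid subset of {1, ..., n-2} (a(n-2)). Hence a(n) = a(n-1) + a(n-2), a(1)=2, a(2)=3.
Computing successive values: a(1)=2, a(2)=3, a(3)=5, a(4)=8, a(5)=13, a(6)=21, a(7)=34, a(8)=55, a(9)=89, a(10)=144, a(11)=233, a(12)=377, a(13)=610, a(14)=987, a(15)=1597, a(16)=2584, a(17)=4181, a(18)=6765, a(19)=10946, a(20)=17711, a(21)=28657, a(22)=46368, a(23)=75025, a(24)=121393, a(25)=196418, a(26)=317811, a(27)=514229, a(28)=832040, a(29)=1346269, a(30)=2178309, a(31)=3524578, a(32)=5702887, a(33)=9227465, a(34)=14930352, a(35)=24157817, a(36)=39088169.

Final answer: 39088169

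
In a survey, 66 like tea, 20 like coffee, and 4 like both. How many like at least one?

|A union B| = |A| + |B| - |A intersect B| = 66 + 20 - 4.

Final answer: 82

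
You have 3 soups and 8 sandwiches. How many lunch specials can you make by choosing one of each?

By the multiplication principle: 3 x 8.

Final answer: 24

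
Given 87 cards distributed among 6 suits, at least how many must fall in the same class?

By pigeonhole with 87 objects and 6 categories: ceiling(87/6).

Final answer: 15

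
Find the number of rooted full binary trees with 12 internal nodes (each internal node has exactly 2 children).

This is a standard Catalan-number count: the answer is C_n. Here n = 12.
C_n = C(2n,n)/(n+1), so C_{12} = C(24,12)/13 = 2704156/13.

Final answer: C_{12} = 208012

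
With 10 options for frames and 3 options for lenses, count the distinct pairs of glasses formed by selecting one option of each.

By the multiplication principle: 10 x 3.

Final answer: 30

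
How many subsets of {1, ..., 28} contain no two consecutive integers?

Condition on whether n belongs to the subset: if not, any valid subset of {1, ..., n-1} works (a(n-1)); if so, n-1 is excluded and the rest is a valid subset of {1, ..., n-2} (a(n-2)). Hence a(n) = a(n-1) + a(n-2), a(1)=2, a(2)=3.
Iterating the recurrence: a(1)=2, a(2)=3, a(3)=5, a(4)=8, a(5)=13, a(6)=21, a(7)=34, a(8)=55, a(9)=89, a(10)=144, a(11)=233, a(12)=377, a(13)=610, a(14)=987, a(15)=1597, a(16)=2584, a(17)=4181, a(18)=6765, a(19)=10946, a(20)=17711, a(21)=28657, a(22)=46368, a(23)=75025, a(24)=121393, a(25)=196418, a(26)=317811, a(27)=514229, a(28)=832040.

Final answer: 832040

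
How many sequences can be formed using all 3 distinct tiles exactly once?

The number of ways to arrange 3 distinct objects is 3!.

Final answer: 3! = 6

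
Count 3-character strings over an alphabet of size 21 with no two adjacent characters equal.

First character: 21 choices. Each subsequent: 20 choices (must differ from the previous one).
Total: 21 x 20^2.

Final answer: 21 x 20^{2} = 8400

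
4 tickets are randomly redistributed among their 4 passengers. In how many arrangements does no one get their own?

D(n) = (n-1)(D(n-1) + D(n-2)), D(0)=1, D(1)=0.
D(2) = 1 x (0 + 1) = 1
D(3) = 2 x (1 + 0) = 2
D(4) = 3 x (D(3) + D(2)) = 3 x (2 + 1)

Final answer: D(4) = 9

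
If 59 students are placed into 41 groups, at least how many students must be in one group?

By the pigeonhole principle: ceiling(59/41).

Final answer: 2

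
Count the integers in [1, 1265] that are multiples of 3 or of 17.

Multiples of 3: 421. Multiples of 17: 74. Of both (lcm=51): 24.
By inclusion-exclusion: 421 + 74 - 24.

Final answer: 471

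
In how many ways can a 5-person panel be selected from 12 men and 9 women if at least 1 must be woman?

Sum over valid woman counts:
C(9,1)C(12,4) = 4455
C(9,2)C(12,3) = 7920
C(9,3)C(12,2) = 5544
C(9,4)C(12,1) = 1512
C(9,5)C(12,0) = 126
Total: 4455 + 7920 + 5544 + 1512 + 126.

Final answer: 19557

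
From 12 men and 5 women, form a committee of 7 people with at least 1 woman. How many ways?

Sum over valid woman counts:
C(5,1)C(12,6) = 4620
C(5,2)C(12,5) = 7920
C(5,3)C(12,4) = 4950
C(5,4)C(12,3) = 1100
C(5,5)C(12,2) = 66
Total: 4620 + 7920 + 4950 + 1100 + 66.

Final answer: 18656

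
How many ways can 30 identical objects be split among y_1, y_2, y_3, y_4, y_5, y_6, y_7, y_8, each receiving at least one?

Substitute y'_i = y_i - 1 (so y'_i >= 0). Then sum y'_i = 30 - 8 = 22.
Stars and bars: C(22+8-1, 8-1) = C(29,7).

Final answer: C(29,7) = 1560780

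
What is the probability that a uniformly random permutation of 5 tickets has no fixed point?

Derangements satisfy D(n) = (n-1)(D(n-1) + D(n-2)), starting from D(0)=1, D(1)=0.
Building up: D(2)=1, D(3)=2, D(4)=9, D(5)=44.
Total arrangements: 5! = 120.
Probability = D(5)/5! = 11/30.

Final answer: D(5)/5! = 44/120 = 0.366667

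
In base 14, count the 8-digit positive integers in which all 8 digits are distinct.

The leading digit has 13 choices (anything but zero); the next has 13 (anything but the first), then 12, and so on, one fewer each time.
Total: 13 x 13 x 12 x 11 x 10 x 9 x 8 x 7.

Final answer: 112432320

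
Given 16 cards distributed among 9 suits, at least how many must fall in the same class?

By pigeonhole with 16 objects and 9 categories: ceiling(16/9).

Final answer: 2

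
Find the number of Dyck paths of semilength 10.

Total monotonic paths to (10,10): C(20,10) = 184756.
By the reflection principle, paths that go above the diagonal number C(20,11) = 167960.
Valid Dyck paths: 184756 - 167960.
(Check: C(20,10) - C(20,11) = C(20,10)/11, the Catalan number C_{10}.)

Final answer: C_{10} = 16796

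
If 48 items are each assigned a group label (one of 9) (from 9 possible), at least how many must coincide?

There are 9 possible values for group label (one of 9). With 48 items and 9 categories, by pigeonhole: ceiling(48/9).

Final answer: 6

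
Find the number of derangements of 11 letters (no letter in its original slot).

Derangements satisfy D(n) = (n-1)(D(n-1) + D(n-2)), starting from D(0)=1, D(1)=0.
D(2) = 1 x (0 + 1) = 1
D(3) = 2 x (1 + 0) = 2
D(4) = 3 x (2 + 1) = 9
D(5) = 4 x (9 + 2) = 44
D(6) = 5 x (44 + 9) = 265
D(7) = 6 x (265 + 44) = 1854
D(8) = 7 x (1854 + 265) = 14833
D(9) = 8 x (14833 + 1854) = 133496
D(10) = 9 x (133496 + 14833) = 1334961
D(11) = 10 x (D(10) + D(9)) = 10 x (1334961 + 133496)

Final answer: D(11) = 14684570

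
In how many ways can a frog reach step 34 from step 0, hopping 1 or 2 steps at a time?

Condition on the final move: it is a 1-step (f(n-1) ways to get there) or a 2-step (f(n-2) ways), so f(n) = f(n-1) + f(n-2), with f(1)=1, f(2)=2.
Computing successive values: f(1)=1, f(2)=2, f(3)=3, f(4)=5, f(5)=8, f(6)=13, f(7)=21, f(8)=34, f(9)=55, f(10)=89, f(11)=144, f(12)=233, f(13)=377, f(14)=610, f(15)=987, f(16)=1597, f(17)=2584, f(18)=4181, f(19)=6765, f(20)=10946, f(21)=17711, f(22)=28657, f(23)=46368, f(24)=75025, f(25)=121393, f(26)=196418, f(27)=317811, f(28)=514229, f(29)=832040, f(30)=1346269, f(31)=2178309, f(32)=3524578, f(33)=5702887, f(34)=9227465.

Final answer: 9227465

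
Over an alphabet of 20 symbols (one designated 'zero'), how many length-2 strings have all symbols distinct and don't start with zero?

First digit: 19 (nonzero). Second: 19 (not first). Third: 18, etc.
Total: 19 x 19.

Final answer: 361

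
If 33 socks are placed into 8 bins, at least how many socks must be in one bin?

By the pigeonhole principle: ceiling(33/8).

Final answer: 5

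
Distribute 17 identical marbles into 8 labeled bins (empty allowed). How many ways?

Stars and bars: C(n+k-1, k-1) = C(24,7).

Final answer: C(24,7) = 346104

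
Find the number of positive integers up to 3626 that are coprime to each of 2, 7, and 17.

|div by 2|=1813, |div by 7|=518, |div by 17|=213.
|div by 2&7|=259, |div by 2&17|=106, |div by 7&17|=30, |div by all|=15.
By inclusion-exclusion, divisible by at least one: 1813+518+213-259-106-30+15 = 2164.
Not divisible by any: 3626 - 2164.

Final answer: 1462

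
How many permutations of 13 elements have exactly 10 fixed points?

Choose which 10 elements are fixed: C(13,10) = 286.
Derange the remaining 3 using D(j) = (j-1)(D(j-1) + D(j-2)), D(0)=1, D(1)=0: D(2)=1, D(3)=2.
Total: 286 x 2.

Final answer: C(13,10) D(3) = 572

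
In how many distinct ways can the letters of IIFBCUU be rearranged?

Letters (B:1, C:1, F:1, I:2, U:2). Total letters: 7.
Permutations = 7!/(2! x 2!).

Final answer: 1260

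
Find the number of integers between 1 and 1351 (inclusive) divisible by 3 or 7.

Multiples of 3: 450. Multiples of 7: 193. Of both (lcm=21): 64.
By inclusion-exclusion: 450 + 193 - 64.

Final answer: 579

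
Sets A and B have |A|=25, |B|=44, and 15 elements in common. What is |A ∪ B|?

|A union B| = |A| + |B| - |A intersect B| = 25 + 44 - 15.

Final answer: 54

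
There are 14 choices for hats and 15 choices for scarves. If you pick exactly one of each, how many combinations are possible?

By the multiplication principle: 14 x 15.

Final answer: 210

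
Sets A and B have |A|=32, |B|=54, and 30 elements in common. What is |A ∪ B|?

|A union B| = |A| + |B| - |A intersect B| = 32 + 54 - 30.

Final answer: 56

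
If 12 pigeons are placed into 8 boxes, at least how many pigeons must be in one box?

By the pigeonhole principle: ceiling(12/8).

Final answer: 2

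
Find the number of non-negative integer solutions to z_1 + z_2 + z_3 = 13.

Stars and bars with 13 stars and 2 bars:
C(13+3-1, 3-1) = C(15,2).

Final answer: C(15,2) = 105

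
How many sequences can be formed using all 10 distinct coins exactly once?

The number of ways to arrange 10 distinct objects is 10!.

Final answer: 10! = 3628800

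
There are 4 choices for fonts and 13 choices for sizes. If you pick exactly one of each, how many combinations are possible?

By the multiplication principle: 4 x 13.

Final answer: 52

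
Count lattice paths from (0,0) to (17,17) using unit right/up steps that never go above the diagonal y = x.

Total monotonic paths to (17,17): C(34,17) = 2333606220.
Paths that cross above y=x (reflection bijection): C(34,18) = 2203961430.
Valid Dyck paths: 2333606220 - 2203961430.
(Check: C(34,17) - C(34,18) = C(34,17)/18, the Catalan number C_{17}.)

Final answer: C_{17} = 129644790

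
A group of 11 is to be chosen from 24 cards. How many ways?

C(24,11) = 24!/(11! x 13!).

Final answer: \binom{24}{11} = 2496144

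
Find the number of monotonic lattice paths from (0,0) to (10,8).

Each path has 10 right steps and 8 up steps in some order (18 steps total).
Choose which 8 of the 18 steps are up: C(18,8).

Final answer: C(18,8) = 43758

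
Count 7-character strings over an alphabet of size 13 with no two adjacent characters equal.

Let g(n) count such strings. g(1) = 13, and each valid string of length n-1 extends in 12 ways (any symbol but the last), so g(n) = 12 g(n-1).
Total: g(7) = 13 x 12^6.

Final answer: 13 x 12^{6} = 38817792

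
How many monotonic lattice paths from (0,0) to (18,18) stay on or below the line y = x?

Total monotonic paths to (18,18): C(36,18) = 9075135300.
By the reflection principle, paths that go above the diagonal number C(36,19) = 8597496600.
Valid Dyck paths: 9075135300 - 8597496600.
(This is the Catalan number C_{18}.)

Final answer: C_{18} = 477638700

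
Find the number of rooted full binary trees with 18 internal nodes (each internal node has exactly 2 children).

The structures are counted by the Catalan number C_n. Here n = 18.
Using C_0 = 1 and C_(k+1) = C_k x 2(2k+1)/(k+2), build up term by term: C_1=1, C_2=2, C_3=5, C_4=14, C_5=42, C_6=132, C_7=429, C_8=1430, C_9=4862, C_10=16796, C_11=58786, C_12=208012, C_13=742900, C_14=2674440, C_15=9694845, C_16=35357670, C_17=129644790, C_18=477638700.

Final answer: C_{18} = 477638700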